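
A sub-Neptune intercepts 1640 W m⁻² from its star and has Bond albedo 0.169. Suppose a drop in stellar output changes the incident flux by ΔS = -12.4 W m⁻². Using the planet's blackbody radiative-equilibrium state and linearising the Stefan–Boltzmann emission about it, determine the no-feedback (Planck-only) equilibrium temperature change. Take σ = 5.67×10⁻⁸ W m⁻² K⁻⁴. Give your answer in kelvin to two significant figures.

-0.53 K

Reference equilibrium: T_e = [S(1−α)/(4σ)]^(1/4) = 278.4 K.
TOA radiative forcing: ΔF = (1−α)ΔS/4 = 0.831·(-12.4)/4 = -2.576 W m⁻².
Linearising σT⁴ gives d(σT⁴)/dT = 4σT_e³ = 4.895 W m⁻² per K.
ΔT₀ = ΔF/λ_P = -2.576/4.895 = -0.526 K.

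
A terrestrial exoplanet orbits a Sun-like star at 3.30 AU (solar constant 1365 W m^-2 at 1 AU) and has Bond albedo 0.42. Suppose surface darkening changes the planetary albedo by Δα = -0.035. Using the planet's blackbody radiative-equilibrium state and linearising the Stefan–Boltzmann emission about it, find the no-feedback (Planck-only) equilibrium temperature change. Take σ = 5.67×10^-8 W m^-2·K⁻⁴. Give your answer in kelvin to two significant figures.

2.0 K

Flux at the orbit: S = 1365/(3.30)² = 125.3 W m^-2.
Reference equilibrium: T_e = [S(1−α)/(4σ)]^(1/4) = 133.8 K.
The change in absorbed flux is Δ[S(1−α)/4] = −SΔα/4 = 1.097 W m^-2.
Planck response: λ_P = 4σT_e³ = 4·5.67×10⁻⁸·(133.8)³ = 0.5433 W m^-2/K.
So ΔT₀ = 1.097/0.5433 = 2.02 K.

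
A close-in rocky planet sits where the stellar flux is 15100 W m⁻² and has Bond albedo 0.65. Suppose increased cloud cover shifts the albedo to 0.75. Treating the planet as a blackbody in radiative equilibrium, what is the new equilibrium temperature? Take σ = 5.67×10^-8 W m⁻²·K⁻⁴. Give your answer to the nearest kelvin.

359 kelvin

T₂ = [S(1−α₂)/(4σ)]^(1/4) = [15100·0.25/(4σ)]^(1/4) = 359.2 K.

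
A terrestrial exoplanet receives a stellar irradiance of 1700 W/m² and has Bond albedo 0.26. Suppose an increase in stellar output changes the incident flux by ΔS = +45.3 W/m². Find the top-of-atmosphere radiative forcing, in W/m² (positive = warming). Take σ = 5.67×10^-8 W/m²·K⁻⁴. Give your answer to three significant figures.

ΔF = Δ[S(1−α)]/4 = (1−0.26)·+45.3/4 = 8.380 W/m².

8.38 W/m²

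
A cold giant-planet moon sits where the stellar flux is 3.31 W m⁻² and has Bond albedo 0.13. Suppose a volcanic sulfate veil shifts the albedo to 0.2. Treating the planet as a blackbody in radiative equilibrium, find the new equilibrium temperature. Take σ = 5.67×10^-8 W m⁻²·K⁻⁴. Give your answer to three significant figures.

58.5 kelvin

T₂ = [S(1−α₂)/(4σ)]^(1/4) = [3.310·0.8/(4σ)]^(1/4) = 58.45 K.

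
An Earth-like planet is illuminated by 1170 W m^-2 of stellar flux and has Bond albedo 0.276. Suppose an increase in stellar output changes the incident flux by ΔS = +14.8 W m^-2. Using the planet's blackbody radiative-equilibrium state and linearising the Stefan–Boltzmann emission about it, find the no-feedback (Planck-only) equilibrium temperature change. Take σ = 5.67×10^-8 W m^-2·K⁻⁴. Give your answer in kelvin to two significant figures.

0.78 kelvin

The baseline emission temperature is T_e = 247.2 K.
Only a fraction (1−α) is absorbed and it's spread over 4πR², so ΔF = (1−α)ΔS/4 = 2.679 W m^-2.
Linearising σT⁴ gives d(σT⁴)/dT = 4σT_e³ = 3.427 W m^-2 per K.
ΔT₀ = ΔF/λ_P = 2.679/3.427 = 0.782 K.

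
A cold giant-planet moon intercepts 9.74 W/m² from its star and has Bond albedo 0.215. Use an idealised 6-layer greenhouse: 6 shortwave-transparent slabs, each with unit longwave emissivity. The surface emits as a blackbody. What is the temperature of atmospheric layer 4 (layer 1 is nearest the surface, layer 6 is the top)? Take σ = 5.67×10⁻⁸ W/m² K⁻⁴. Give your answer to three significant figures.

100 K

The effective emission temperature is T_e = [S(1−α)/(4σ)]^¼ = 76.20 K.
The net upward flux σT_e⁴ is constant between every pair of levels, so T_k⁴ = (N+1−k)T_e⁴.
T_4 = (3)^(1/4)·76.20 = 100.3 K.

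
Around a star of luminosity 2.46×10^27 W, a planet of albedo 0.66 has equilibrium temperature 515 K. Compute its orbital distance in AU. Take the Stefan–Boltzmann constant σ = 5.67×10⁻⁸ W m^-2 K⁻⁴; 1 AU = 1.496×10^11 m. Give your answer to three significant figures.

The flux needed for this T is 4σT⁴/(1−0.66) = 46920 W m^-2.
S = L/(4πd²) → d = √(L/4πS) = √(2.46×10^27/(4π·46920)) = 6.459×10^10 m = 0.4318 AU.

0.432 AU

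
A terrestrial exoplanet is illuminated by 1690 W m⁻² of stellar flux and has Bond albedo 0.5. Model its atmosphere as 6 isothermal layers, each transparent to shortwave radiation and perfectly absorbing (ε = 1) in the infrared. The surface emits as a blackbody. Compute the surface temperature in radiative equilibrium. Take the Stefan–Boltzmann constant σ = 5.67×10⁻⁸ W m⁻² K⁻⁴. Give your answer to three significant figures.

402 K

Top-of-atmosphere balance: σT_e⁴ = S(1−α)/4 = 211.2 W m⁻² → T_e = 247.1 K.
Layer-by-layer balance gives σT_s⁴ = (N+1)σT_e⁴, so T_s = 7^¼·247.1 = 401.9 K.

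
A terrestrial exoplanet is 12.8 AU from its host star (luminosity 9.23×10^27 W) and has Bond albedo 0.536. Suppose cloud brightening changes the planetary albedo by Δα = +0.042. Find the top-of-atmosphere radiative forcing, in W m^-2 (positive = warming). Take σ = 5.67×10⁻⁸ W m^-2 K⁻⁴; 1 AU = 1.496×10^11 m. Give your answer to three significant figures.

-2.10 W m^-2

d = 12.8 × 1.496×10^11 m = 1.915×10^12 m.
Flux at the orbit: S = L/(4πd²) = 9.23×10^27/(4π·(1.91×10^12)²) = 200.3 W m^-2.
ΔF = −(S/4)Δα = −(200.3/4)×(+0.042) = -2.103 W m^-2.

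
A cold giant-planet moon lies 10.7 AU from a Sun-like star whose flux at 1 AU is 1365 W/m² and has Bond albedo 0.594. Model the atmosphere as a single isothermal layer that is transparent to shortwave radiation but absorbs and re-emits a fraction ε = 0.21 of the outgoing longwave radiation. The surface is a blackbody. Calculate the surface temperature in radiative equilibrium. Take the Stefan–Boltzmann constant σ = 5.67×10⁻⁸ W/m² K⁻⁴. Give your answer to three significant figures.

By the inverse-square law, S = 1365/10.7² = 11.92 W/m².
The planet radiates to space at T_e = [S(1−α)/(4σ)]^(1/4) = 67.97 K.
For a single slab of emissivity ε, T_s⁴ = 2T_e⁴/(2−ε); thus T_s = 67.97·(1.117)^(1/4) = 69.88 K.

69.9 K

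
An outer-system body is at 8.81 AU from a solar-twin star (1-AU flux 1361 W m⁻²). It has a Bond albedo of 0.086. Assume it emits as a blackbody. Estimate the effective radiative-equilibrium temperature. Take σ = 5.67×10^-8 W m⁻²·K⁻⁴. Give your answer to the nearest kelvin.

Irradiance scales as 1/d², so S = 1361 W m⁻² × (1/8.81)² = 17.54 W m⁻².
Absorbed flux (global mean): S(1−α)/4 = 17.54·0.914/4 = 4.007 W m⁻².
Set σT⁴ = 4.007 → T = (4.007/σ)^(1/4) = 91.69 K.

92 K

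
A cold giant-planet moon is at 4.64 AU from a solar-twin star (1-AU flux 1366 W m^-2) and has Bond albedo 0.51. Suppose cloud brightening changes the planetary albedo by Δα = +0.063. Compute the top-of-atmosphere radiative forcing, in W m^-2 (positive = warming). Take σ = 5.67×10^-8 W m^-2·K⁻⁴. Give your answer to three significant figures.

By the inverse-square law, S = 1366/4.64² = 63.45 W m^-2.
The change in absorbed flux is Δ[S(1−α)/4] = −SΔα/4 = -0.9993 W m^-2.

-0.999 W m^-2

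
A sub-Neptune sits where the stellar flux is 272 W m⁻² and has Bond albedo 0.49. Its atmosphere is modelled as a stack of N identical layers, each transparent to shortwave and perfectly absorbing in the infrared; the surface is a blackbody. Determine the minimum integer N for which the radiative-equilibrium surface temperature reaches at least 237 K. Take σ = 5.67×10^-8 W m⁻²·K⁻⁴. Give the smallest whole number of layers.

5

Top-of-atmosphere balance: σT_e⁴ = S(1−α)/4 = 34.68 W m⁻² → T_e = 157.3 K.
Need (N+1)T_e⁴ ≥ T_s⁴, i.e. N+1 ≥ (237/157.3)⁴ = 5.158.
So N ≥ 4.158; the smallest integer is N = 5.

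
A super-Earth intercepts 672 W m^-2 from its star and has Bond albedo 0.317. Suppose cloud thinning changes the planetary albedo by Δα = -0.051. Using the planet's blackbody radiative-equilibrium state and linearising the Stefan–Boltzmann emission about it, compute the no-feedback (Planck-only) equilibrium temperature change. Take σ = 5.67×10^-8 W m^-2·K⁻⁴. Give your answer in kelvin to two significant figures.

4.0 K

Unperturbed T_e = [672.0·(1−0.317)/(4σ)]^¼ = 212.1 K.
TOA radiative forcing: ΔF = −S·Δα/4 = −672.0·(-0.051)/4 = 8.568 W m^-2.
Planck response: λ_P = 4σT_e³ = 4·5.67×10⁻⁸·(212.1)³ = 2.164 W m^-2/K.
ΔT₀ = ΔF/λ_P = 8.568/2.164 = 3.96 K.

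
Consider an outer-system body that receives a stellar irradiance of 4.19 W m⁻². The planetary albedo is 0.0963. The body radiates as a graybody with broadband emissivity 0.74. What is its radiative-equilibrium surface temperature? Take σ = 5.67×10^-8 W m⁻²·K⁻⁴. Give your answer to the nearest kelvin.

Absorbed flux (global mean): S(1−α)/4 = 4.190·0.904/4 = 0.9466 W m⁻².
Radiative balance εσT⁴ = 0.9466 gives T = [0.9466/(0.74·σ)]^(1/4) = 68.92 K.

69 kelvin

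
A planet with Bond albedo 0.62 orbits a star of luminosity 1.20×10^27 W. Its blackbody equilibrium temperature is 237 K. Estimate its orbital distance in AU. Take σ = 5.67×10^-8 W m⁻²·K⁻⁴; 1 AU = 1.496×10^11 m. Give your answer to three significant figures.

1.51 AU

Energy balance gives S = 4σT⁴/(1−α) = 1883 W m⁻².
From L = 4πd²S, d = √(1.20×10^27/(4π·1883)) = 2.252×10^11 m = 1.505 AU.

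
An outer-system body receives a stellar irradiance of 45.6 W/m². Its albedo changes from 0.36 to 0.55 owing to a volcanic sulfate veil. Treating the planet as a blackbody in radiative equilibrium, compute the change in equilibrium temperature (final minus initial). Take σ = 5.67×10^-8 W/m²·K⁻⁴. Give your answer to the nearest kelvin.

With α = 0.36, T₁ = 106.5 K.
With α = 0.55, T₂ = 97.53 K.
ΔT = T₂ − T₁ = -8.977 K.

-9 K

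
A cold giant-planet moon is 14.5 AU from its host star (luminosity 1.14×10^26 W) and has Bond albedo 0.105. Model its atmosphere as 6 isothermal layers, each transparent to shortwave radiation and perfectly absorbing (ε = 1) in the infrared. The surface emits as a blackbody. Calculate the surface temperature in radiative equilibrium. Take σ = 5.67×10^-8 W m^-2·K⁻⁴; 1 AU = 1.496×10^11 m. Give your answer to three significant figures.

85.4 K

Orbital distance: d = 14.5 AU = 2.169×10^12 m.
Flux at the orbit: S = L/(4πd²) = 1.14×10^26/(4π·(2.17×10^12)²) = 1.928 W m^-2.
Top-of-atmosphere balance: σT_e⁴ = S(1−α)/4 = 0.4314 W m^-2 → T_e = 52.52 K.
Layer-by-layer balance gives σT_s⁴ = (N+1)σT_e⁴, so T_s = 7^¼·52.52 = 85.43 K.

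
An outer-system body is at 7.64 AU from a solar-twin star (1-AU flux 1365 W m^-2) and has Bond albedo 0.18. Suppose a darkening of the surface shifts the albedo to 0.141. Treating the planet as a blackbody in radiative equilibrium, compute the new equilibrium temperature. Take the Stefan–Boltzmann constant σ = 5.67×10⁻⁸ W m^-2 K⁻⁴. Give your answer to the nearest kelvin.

By the inverse-square law, S = 1365/7.64² = 23.39 W m^-2.
New equilibrium: T₂ = [(1−0.141)·23.39/(4σ)]^(1/4) = 97.01 K.

97 kelvin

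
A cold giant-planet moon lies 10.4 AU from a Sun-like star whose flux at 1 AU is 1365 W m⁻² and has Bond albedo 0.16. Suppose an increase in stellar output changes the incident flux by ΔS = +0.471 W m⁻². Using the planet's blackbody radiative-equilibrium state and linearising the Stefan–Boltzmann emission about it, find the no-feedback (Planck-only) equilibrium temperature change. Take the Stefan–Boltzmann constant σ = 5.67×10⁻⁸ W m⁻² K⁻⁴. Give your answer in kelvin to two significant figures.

0.77 K

Flux at the orbit: S = 1365/(10.4)² = 12.62 W m⁻².
The baseline emission temperature is T_e = 82.68 K.
TOA radiative forcing: ΔF = (1−α)ΔS/4 = 0.84·(+0.471)/4 = 0.09891 W m⁻².
Planck response: λ_P = 4σT_e³ = 4·5.67×10⁻⁸·(82.68)³ = 0.1282 W m⁻²/K.
ΔT₀ = ΔF/λ_P = 0.09891/0.1282 = 0.771 K.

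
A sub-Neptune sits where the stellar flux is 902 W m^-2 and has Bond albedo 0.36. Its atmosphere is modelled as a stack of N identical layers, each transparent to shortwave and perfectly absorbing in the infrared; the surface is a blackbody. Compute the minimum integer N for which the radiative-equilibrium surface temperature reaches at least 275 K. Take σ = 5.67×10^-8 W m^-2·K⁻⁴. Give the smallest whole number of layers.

2

Top-of-atmosphere balance: σT_e⁴ = S(1−α)/4 = 144.3 W m^-2 → T_e = 224.6 K.
T_s = (N+1)^(1/4)·T_e ≥ 275 K requires N+1 ≥ (T_s/T_e)⁴ = (275/224.6)⁴ = 2.247.
Rounding up, N = 2.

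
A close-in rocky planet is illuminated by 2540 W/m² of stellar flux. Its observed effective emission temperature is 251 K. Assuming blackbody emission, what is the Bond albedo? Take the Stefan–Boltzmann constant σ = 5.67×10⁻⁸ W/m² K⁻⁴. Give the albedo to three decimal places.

Rearranging the radiative balance, α = 1 − 4σT⁴/S.
4σT⁴ = 4·5.67×10⁻⁸·(251)⁴ = 900.2 W/m².
1−α = 900.2/2540 = 0.3544, so α = 0.6456.

0.646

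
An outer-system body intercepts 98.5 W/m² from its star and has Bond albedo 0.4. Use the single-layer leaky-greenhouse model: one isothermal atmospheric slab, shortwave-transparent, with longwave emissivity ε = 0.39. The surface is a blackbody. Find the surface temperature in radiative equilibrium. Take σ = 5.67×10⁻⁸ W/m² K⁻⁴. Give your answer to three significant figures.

134 K

At the top of the atmosphere, σT_e⁴ = S(1−α)/4 = 14.77 W/m², giving T_e = 127.1 K.
For a single slab of emissivity ε, T_s⁴ = 2T_e⁴/(2−ε); thus T_s = 127.1·(1.242)^(1/4) = 134.1 K.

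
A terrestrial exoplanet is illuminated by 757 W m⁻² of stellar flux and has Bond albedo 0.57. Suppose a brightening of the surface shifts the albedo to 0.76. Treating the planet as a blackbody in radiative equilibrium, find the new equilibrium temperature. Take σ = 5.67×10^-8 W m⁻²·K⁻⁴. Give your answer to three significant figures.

168 K

T₂ = [S(1−α₂)/(4σ)]^(1/4) = [757.0·0.24/(4σ)]^(1/4) = 168.2 K.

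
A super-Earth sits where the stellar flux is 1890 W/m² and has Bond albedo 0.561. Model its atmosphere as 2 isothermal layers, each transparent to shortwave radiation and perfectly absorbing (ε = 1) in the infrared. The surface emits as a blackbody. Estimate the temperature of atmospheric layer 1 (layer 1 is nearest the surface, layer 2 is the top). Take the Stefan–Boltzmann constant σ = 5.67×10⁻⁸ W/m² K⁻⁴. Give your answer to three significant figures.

292 K

The effective emission temperature is T_e = [S(1−α)/(4σ)]^¼ = 245.9 K.
The net upward flux σT_e⁴ is constant between every pair of levels, so T_k⁴ = (N+1−k)T_e⁴.
T_1 = (2)^(1/4)·245.9 = 292.5 K.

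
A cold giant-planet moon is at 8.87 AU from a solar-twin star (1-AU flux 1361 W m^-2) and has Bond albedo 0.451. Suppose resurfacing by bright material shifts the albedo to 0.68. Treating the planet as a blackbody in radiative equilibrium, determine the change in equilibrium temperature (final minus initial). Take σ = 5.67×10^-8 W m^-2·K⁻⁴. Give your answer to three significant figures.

-10.2 kelvin

Flux at the orbit: S = 1361/(8.87)² = 17.30 W m^-2.
Initial: T₁ = [S(1−0.451)/(4σ)]^(1/4) = 80.44 K.
Final:   T₂ = [S(1−0.68)/(4σ)]^(1/4) = 70.29 K.
ΔT = T₂ − T₁ = -10.15 K.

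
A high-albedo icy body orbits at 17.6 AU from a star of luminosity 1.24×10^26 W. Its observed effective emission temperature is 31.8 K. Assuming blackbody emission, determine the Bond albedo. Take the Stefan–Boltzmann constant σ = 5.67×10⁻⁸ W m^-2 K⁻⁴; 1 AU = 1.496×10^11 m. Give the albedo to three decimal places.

0.837

d = 17.6 × 1.496×10^11 m = 2.633×10^12 m.
Flux at the orbit: S = L/(4πd²) = 1.24×10^26/(4π·(2.63×10^12)²) = 1.423 W m^-2.
Rearranging the radiative balance, α = 1 − 4σT⁴/S.
4σT⁴ = 4·5.67×10⁻⁸·(31.8)⁴ = 0.2319 W m^-2.
Hence α = 1 − 0.2319/1.423 = 0.8371.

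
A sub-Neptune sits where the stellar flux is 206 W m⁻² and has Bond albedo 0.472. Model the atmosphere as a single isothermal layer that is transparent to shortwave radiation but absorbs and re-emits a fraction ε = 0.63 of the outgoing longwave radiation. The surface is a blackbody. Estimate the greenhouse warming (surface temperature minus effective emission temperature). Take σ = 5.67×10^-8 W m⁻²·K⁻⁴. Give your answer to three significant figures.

The planet radiates to space at T_e = [S(1−α)/(4σ)]^(1/4) = 148.0 K.
For a single slab of emissivity ε, T_s⁴ = 2T_e⁴/(2−ε); thus T_s = 148.0·(1.46)^(1/4) = 162.7 K.
The atmosphere warms the surface by 14.68 K.

14.7 kelvin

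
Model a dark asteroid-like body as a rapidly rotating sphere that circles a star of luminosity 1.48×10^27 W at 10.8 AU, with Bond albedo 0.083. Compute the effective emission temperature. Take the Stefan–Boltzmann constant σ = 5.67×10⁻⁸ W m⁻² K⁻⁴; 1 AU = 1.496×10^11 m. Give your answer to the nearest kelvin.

116 K

d = 10.8 × 1.496×10^11 m = 1.616×10^12 m.
Flux at the orbit: S = L/(4πd²) = 1.48×10^27/(4π·(1.62×10^12)²) = 45.12 W m⁻².
Averaging over the sphere, the absorbed flux is S(1−α)/4 = 10.34 W m⁻².
Balancing against σT⁴: T = (10.34/5.67×10⁻⁸)^(1/4) = 116.2 K.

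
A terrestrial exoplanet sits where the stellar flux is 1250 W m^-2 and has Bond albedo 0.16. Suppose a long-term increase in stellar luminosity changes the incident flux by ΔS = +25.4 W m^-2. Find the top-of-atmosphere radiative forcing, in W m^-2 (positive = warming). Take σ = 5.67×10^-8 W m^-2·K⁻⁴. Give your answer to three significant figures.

5.33 W m^-2

TOA radiative forcing: ΔF = (1−α)ΔS/4 = 0.84·(+25.4)/4 = 5.334 W m^-2.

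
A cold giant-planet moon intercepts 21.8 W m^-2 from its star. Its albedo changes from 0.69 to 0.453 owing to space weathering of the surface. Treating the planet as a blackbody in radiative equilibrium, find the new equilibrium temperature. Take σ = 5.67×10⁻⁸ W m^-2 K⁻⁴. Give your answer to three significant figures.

New equilibrium: T₂ = [(1−0.453)·21.80/(4σ)]^(1/4) = 85.15 K.

85.2 K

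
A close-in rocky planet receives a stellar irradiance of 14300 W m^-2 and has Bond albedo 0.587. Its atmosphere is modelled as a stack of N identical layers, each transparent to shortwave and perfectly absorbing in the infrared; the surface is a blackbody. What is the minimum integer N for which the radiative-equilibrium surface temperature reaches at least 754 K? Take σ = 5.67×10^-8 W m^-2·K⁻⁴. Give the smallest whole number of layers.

12

Top-of-atmosphere balance: σT_e⁴ = S(1−α)/4 = 1476 W m^-2 → T_e = 401.7 K.
T_s = (N+1)^(1/4)·T_e ≥ 754 K requires N+1 ≥ (T_s/T_e)⁴ = (754/401.7)⁴ = 12.412.
So N ≥ 11.412; the smallest integer is N = 12.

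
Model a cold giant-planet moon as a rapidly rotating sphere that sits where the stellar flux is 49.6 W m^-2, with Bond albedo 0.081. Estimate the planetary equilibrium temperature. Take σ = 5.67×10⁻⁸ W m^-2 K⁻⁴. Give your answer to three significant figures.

119 K

Averaging over the sphere, the absorbed flux is S(1−α)/4 = 11.40 W m^-2.
Set σT⁴ = 11.40 → T = (11.40/σ)^(1/4) = 119.1 K.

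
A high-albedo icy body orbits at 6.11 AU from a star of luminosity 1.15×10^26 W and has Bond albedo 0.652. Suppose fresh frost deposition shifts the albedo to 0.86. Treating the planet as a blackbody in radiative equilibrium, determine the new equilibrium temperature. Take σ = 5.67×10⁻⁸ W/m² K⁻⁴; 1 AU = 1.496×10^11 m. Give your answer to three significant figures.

Orbital distance: d = 6.11 AU = 9.141×10^11 m.
S = L/(4πd²) = 10.95 W/m².
New equilibrium: T₂ = [(1−0.86)·10.95/(4σ)]^(1/4) = 50.99 K.

51.0 K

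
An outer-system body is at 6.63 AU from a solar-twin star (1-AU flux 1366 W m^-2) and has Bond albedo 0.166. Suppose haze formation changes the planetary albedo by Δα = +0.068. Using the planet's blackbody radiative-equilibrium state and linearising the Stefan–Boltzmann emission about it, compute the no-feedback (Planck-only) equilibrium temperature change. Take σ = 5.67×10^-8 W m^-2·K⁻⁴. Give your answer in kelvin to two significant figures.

-2.1 K

By the inverse-square law, S = 1366/6.63² = 31.08 W m^-2.
Unperturbed T_e = [31.08·(1−0.166)/(4σ)]^¼ = 103.4 K.
ΔF = −(S/4)Δα = −(31.08/4)×(+0.068) = -0.5283 W m^-2.
Linearising σT⁴ gives d(σT⁴)/dT = 4σT_e³ = 0.2507 W m^-2 per K.
So ΔT₀ = -0.5283/0.2507 = -2.11 K.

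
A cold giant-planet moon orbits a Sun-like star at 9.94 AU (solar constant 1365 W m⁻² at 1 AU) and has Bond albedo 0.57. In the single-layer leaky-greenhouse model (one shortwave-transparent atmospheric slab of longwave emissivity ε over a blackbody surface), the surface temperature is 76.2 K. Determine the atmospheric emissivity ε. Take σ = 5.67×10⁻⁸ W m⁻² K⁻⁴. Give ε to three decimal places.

By the inverse-square law, S = 1365/9.94² = 13.82 W m⁻².
TOA balance gives T_e = 71.54 K.
T_s⁴ = T_e⁴·2/(2−ε) → ε = 2 − 2(T_e/T_s)⁴ = 2 − 2·(71.54/76.2)⁴ = 0.4462.

0.446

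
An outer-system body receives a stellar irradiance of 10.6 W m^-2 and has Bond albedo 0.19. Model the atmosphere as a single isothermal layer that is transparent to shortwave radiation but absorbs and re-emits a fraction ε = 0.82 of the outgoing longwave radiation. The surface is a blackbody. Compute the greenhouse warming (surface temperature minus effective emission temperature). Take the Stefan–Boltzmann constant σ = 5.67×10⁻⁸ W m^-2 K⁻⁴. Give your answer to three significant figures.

The planet radiates to space at T_e = [S(1−α)/(4σ)]^(1/4) = 78.44 K.
Surface balance with a leaky layer gives σT_s⁴ = σT_e⁴·2/(2−ε), so T_s = T_e·[2/(2−0.82)]^(1/4) = 89.50 K.
Greenhouse warming: T_s − T_e = 11.06 K.

11.1 K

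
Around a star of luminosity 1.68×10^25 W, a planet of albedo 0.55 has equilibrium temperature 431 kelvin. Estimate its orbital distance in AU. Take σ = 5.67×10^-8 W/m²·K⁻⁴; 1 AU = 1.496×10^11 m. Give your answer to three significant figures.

0.0586 AU

The flux needed for this T is 4σT⁴/(1−0.55) = 17390 W/m².
Then d = [L/(4πS)]^(1/2) = 8.768×10^9 m, i.e. 0.05861 AU.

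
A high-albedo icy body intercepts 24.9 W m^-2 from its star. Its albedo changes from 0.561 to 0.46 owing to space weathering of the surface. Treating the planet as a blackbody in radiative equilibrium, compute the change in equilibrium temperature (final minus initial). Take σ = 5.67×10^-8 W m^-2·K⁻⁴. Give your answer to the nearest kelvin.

Initial: T₁ = [S(1−0.561)/(4σ)]^(1/4) = 83.32 K.
Final:   T₂ = [S(1−0.46)/(4σ)]^(1/4) = 87.75 K.
Change: 87.75 − 83.32 = 4.427 K.

4 K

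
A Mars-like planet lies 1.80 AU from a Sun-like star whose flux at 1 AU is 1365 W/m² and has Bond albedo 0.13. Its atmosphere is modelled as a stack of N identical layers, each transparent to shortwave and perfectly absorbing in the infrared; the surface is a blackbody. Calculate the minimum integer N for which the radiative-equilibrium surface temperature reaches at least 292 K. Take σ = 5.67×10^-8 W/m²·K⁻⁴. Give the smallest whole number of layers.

4

Irradiance scales as 1/d², so S = 1365 W/m² × (1/1.80)² = 421.3 W/m².
Top-of-atmosphere balance: σT_e⁴ = S(1−α)/4 = 91.63 W/m² → T_e = 200.5 K.
T_s = (N+1)^(1/4)·T_e ≥ 292 K requires N+1 ≥ (T_s/T_e)⁴ = (292/200.5)⁴ = 4.498.
Rounding up, N = 4.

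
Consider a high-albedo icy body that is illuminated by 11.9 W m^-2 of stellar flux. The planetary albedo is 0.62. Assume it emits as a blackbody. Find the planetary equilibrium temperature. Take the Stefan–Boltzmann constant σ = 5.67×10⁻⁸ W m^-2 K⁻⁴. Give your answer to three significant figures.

66.8 K

Absorbed flux (global mean): S(1−α)/4 = 11.90·0.38/4 = 1.131 W m^-2.
Set σT⁴ = 1.131 → T = (1.131/σ)^(1/4) = 66.82 K.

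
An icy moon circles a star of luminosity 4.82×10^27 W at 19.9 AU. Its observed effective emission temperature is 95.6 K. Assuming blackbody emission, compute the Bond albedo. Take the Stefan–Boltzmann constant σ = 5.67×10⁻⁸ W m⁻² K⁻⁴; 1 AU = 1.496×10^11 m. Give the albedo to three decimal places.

0.562

d = 19.9 × 1.496×10^11 m = 2.977×10^12 m.
Spreading L over a sphere of radius d: S = 4.82×10^27/(4π·2.98×10^12²) = 43.28 W m⁻².
From σT⁴ = S(1−α)/4 we invert for α: 1−α = 4σT⁴/S.
σT⁴ = 4.736 W m⁻², so 4σT⁴ = 18.94 W m⁻².
1−α = 18.94/43.28 = 0.4377, so α = 0.5623.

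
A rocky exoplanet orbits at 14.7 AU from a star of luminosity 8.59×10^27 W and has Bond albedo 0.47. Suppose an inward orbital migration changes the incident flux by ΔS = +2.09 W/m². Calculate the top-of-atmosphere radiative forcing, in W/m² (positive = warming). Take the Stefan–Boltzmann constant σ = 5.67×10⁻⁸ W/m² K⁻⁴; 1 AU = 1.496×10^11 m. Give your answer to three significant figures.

0.277 W/m²

Orbital distance: d = 14.7 AU = 2.199×10^12 m.
Flux at the orbit: S = L/(4πd²) = 8.59×10^27/(4π·(2.20×10^12)²) = 141.3 W/m².
Only a fraction (1−α) is absorbed and it's spread over 4πR², so ΔF = (1−α)ΔS/4 = 0.2769 W/m².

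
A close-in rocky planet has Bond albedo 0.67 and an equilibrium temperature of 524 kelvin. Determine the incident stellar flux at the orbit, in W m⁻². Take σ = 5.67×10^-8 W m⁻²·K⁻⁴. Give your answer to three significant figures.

51800 W m⁻²

From S(1−α)/4 = σT⁴: S = 4σT⁴/(1−α).
The emitted flux is σT⁴ = 4275 W m⁻².
S = 4·4275/0.33 = 51810 W m⁻².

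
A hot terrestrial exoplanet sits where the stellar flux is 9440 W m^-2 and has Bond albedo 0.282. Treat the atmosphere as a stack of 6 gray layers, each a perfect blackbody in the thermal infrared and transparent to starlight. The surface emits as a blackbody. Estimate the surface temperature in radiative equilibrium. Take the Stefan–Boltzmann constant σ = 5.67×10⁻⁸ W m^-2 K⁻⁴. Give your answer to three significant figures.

676 kelvin

Top-of-atmosphere balance: σT_e⁴ = S(1−α)/4 = 1694 W m^-2 → T_e = 415.8 K.
For an N-layer opaque stack, T_s⁴ = (N+1)T_e⁴, hence T_s = (7)^(1/4)×415.8 K = 676.3 K.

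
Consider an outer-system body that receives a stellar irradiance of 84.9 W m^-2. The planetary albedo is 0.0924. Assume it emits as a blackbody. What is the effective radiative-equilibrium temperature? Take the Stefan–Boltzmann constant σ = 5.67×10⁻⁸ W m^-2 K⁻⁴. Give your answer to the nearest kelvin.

Averaging over the sphere, the absorbed flux is S(1−α)/4 = 19.26 W m^-2.
In equilibrium σT⁴ equals this, so T = 135.8 K.

136 K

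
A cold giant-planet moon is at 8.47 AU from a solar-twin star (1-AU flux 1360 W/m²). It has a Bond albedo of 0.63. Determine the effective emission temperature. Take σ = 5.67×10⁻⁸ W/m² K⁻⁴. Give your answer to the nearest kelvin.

75 K

Flux at the orbit: S = 1360/(8.47)² = 18.96 W/m².
The planet absorbs (1−α)S over its disc πR² and re-emits over 4πR², so the mean absorbed flux is (1−0.63)·18.96/4 = 1.754 W/m².
Balancing against σT⁴: T = (1.754/5.67×10⁻⁸)^(1/4) = 74.57 K.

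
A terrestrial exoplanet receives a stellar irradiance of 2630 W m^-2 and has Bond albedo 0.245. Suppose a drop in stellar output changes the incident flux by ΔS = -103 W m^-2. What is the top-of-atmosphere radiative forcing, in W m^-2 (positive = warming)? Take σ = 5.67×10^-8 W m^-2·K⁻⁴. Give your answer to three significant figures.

Only a fraction (1−α) is absorbed and it's spread over 4πR², so ΔF = (1−α)ΔS/4 = -19.44 W m^-2.

-19.4 W m^-2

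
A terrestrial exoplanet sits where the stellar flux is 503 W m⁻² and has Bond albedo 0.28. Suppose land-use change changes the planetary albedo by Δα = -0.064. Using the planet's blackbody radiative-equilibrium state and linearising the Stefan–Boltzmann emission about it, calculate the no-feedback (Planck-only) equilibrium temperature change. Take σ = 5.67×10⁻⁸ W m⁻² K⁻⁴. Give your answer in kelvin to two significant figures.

Unperturbed T_e = [503.0·(1−0.28)/(4σ)]^¼ = 199.9 K.
TOA radiative forcing: ΔF = −S·Δα/4 = −503.0·(-0.064)/4 = 8.048 W m⁻².
The Planck feedback parameter is 4σT_e³ = 1.812 W m⁻²/K.
So ΔT₀ = 8.048/1.812 = 4.44 K.

4.4 K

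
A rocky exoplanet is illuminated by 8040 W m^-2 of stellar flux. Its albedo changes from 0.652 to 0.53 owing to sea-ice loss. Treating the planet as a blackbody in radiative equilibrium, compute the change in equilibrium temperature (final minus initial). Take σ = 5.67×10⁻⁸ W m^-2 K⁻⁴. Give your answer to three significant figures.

26.0 K

With α = 0.652, T₁ = 333.3 K.
Final:   T₂ = [S(1−0.53)/(4σ)]^(1/4) = 359.3 K.
ΔT = T₂ − T₁ = 26.00 K.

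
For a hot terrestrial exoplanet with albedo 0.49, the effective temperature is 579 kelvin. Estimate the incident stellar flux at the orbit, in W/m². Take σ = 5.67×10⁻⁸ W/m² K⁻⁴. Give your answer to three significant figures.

Invert the energy balance for S: S = 4σT⁴/(1−α).
σT⁴ = 5.67×10⁻⁸·(579)⁴ = 6372 W/m².
So S = 4×6372/(1−0.49) = 49980 W/m².

50000 W/m²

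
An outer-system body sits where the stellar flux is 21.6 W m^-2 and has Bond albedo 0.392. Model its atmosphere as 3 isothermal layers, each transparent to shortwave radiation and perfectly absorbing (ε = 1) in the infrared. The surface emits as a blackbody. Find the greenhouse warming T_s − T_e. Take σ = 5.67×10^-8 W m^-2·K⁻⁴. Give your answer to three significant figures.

36.1 kelvin

OLR = S(1−α)/4 = 3.283 W m^-2; the top layer radiates at T_e = 87.23 K.
T_s = (N+1)^(1/4)·T_e = 123.4 K.
Warming: T_s − T_e = 36.13 K.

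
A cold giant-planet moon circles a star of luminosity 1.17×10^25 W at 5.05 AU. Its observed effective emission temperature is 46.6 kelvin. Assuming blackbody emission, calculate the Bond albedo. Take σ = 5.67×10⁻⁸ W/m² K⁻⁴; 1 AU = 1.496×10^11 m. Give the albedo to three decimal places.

d = 5.05 × 1.496×10^11 m = 7.555×10^11 m.
Spreading L over a sphere of radius d: S = 1.17×10^25/(4π·7.55×10^11²) = 1.631 W/m².
From σT⁴ = S(1−α)/4 we invert for α: 1−α = 4σT⁴/S.
4σT⁴ = 4·5.67×10⁻⁸·(46.6)⁴ = 1.070 W/m².
Hence α = 1 − 1.070/1.631 = 0.3444.

0.344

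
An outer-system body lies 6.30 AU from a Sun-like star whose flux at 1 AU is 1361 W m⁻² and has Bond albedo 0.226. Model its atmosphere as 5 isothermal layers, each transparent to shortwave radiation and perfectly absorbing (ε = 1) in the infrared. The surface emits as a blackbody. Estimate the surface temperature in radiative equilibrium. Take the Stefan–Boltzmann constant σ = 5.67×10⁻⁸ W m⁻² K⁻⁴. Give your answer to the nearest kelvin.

Irradiance scales as 1/d², so S = 1361 W m⁻² × (1/6.30)² = 34.29 W m⁻².
Top-of-atmosphere balance: σT_e⁴ = S(1−α)/4 = 6.635 W m⁻² → T_e = 104.0 K.
With N = 5 opaque layers, T_s = (N+1)^(1/4)·T_e = 6^(1/4)·104.0 = 162.8 K.

163 kelvin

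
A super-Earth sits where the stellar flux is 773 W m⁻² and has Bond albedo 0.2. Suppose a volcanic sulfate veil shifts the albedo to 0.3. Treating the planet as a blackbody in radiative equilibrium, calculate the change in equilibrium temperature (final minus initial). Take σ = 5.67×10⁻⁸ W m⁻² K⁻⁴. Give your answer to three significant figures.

-7.50 K

With α = 0.2, T₁ = 228.5 K.
With α = 0.3, T₂ = 221.0 K.
Change: 221.0 − 228.5 = -7.502 K.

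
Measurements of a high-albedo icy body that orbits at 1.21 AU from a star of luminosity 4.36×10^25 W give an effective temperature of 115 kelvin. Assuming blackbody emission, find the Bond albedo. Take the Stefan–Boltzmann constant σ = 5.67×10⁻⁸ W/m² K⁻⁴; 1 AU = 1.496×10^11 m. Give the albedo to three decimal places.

Orbital distance: d = 1.21 AU = 1.810×10^11 m.
Flux at the orbit: S = L/(4πd²) = 4.36×10^25/(4π·(1.81×10^11)²) = 105.9 W/m².
Rearranging the radiative balance, α = 1 − 4σT⁴/S.
σT⁴ = 9.917 W/m², so 4σT⁴ = 39.67 W/m².
1−α = 39.67/105.9 = 0.3746, so α = 0.6254.

0.625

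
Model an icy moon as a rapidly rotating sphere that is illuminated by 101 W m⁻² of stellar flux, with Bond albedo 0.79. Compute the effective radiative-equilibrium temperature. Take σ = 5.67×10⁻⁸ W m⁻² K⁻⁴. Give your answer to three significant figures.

98.3 K

Averaging over the sphere, the absorbed flux is S(1−α)/4 = 5.302 W m⁻².
In equilibrium σT⁴ equals this, so T = 98.34 K.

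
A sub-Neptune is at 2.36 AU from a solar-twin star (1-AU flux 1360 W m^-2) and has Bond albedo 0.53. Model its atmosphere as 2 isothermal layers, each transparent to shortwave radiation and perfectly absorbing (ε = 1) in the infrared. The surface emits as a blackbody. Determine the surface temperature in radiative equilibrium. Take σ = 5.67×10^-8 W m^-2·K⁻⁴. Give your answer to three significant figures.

197 K

Irradiance scales as 1/d², so S = 1360 W m^-2 × (1/2.36)² = 244.2 W m^-2.
Top-of-atmosphere balance: σT_e⁴ = S(1−α)/4 = 28.69 W m^-2 → T_e = 150.0 K.
Layer-by-layer balance gives σT_s⁴ = (N+1)σT_e⁴, so T_s = 3^¼·150.0 = 197.4 K.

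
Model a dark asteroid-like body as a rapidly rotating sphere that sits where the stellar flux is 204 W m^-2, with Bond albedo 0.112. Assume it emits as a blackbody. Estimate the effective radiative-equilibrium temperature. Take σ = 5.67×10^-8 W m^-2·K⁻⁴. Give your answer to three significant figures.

Averaging over the sphere, the absorbed flux is S(1−α)/4 = 45.29 W m^-2.
Set σT⁴ = 45.29 → T = (45.29/σ)^(1/4) = 168.1 K.

168 kelvin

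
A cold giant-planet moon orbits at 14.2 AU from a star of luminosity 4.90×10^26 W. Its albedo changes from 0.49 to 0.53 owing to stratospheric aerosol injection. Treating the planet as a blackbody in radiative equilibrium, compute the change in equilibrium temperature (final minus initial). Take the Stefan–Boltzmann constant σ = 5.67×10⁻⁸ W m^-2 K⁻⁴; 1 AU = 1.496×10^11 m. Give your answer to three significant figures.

Orbital distance: d = 14.2 AU = 2.124×10^12 m.
Spreading L over a sphere of radius d: S = 4.90×10^26/(4π·2.12×10^12²) = 8.641 W m^-2.
Before: T₁ = [8.641·0.51/(4σ)]^(1/4) = 66.39 K.
With α = 0.53, T₂ = 65.05 K.
Change: 65.05 − 66.39 = -1.342 K.

-1.34 K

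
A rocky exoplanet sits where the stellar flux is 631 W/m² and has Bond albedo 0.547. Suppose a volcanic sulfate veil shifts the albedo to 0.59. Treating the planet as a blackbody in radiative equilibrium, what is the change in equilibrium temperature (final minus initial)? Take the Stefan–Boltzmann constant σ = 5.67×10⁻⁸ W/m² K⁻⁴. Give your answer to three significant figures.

-4.64 K

With α = 0.547, T₁ = 188.4 K.
After:  T₂ = [631.0·0.41/(4σ)]^(1/4) = 183.8 K.
ΔT = T₂ − T₁ = -4.640 K.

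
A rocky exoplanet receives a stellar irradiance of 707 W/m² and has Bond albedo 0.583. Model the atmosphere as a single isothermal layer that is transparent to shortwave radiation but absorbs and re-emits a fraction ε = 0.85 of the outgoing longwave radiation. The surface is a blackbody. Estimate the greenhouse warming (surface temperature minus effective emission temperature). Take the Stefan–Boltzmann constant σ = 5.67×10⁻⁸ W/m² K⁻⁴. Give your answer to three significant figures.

The planet radiates to space at T_e = [S(1−α)/(4σ)]^(1/4) = 189.9 K.
The surface balance (absorbed SW + ε·downward IR = σT_s⁴) with T_a⁴ = T_s⁴/2 reduces to T_s = T_e·[2/(2−ε)]^¼ = 218.1 K.
The atmosphere warms the surface by 28.17 K.

28.2 K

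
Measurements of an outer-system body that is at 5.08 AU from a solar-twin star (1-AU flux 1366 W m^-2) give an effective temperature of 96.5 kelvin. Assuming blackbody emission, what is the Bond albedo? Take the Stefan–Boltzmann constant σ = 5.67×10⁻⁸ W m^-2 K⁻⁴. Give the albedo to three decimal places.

Irradiance scales as 1/d², so S = 1366 W m^-2 × (1/5.08)² = 52.93 W m^-2.
Energy balance: S(1−α)/4 = σT⁴, so 1−α = 4σT⁴/S.
4σT⁴ = 4·5.67×10⁻⁸·(96.5)⁴ = 19.67 W m^-2.
1−α = 19.67/52.93 = 0.3716, so α = 0.6284.

0.628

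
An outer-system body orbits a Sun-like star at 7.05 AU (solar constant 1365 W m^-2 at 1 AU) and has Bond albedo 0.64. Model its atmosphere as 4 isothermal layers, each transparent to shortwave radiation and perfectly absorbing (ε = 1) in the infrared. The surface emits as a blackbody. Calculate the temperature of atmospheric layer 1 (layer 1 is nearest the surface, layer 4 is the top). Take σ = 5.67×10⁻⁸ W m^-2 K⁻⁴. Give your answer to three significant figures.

Irradiance scales as 1/d², so S = 1365 W m^-2 × (1/7.05)² = 27.46 W m^-2.
Top-of-atmosphere balance: σT_e⁴ = S(1−α)/4 = 2.472 W m^-2 → T_e = 81.26 K.
In the N-layer model, layer k (counted from the surface) has T_k = (N+1−k)^(1/4)·T_e.
With k = 1: T_1 = (4+1−1)^¼·81.26 K = 114.9 K.

115 K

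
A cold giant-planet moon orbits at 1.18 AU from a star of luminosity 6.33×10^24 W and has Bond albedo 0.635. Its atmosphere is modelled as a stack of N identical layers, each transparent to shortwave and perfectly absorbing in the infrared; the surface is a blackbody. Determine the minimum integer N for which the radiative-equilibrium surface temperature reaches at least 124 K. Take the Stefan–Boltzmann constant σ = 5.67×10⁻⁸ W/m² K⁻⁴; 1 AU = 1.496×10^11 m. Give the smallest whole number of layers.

9

Orbital distance: d = 1.18 AU = 1.765×10^11 m.
Spreading L over a sphere of radius d: S = 6.33×10^24/(4π·1.77×10^11²) = 16.16 W/m².
Top-of-atmosphere balance: σT_e⁴ = S(1−α)/4 = 1.475 W/m² → T_e = 71.42 K.
T_s = (N+1)^(1/4)·T_e ≥ 124 K requires N+1 ≥ (T_s/T_e)⁴ = (124/71.42)⁴ = 9.088.
The minimum whole number is N = 9.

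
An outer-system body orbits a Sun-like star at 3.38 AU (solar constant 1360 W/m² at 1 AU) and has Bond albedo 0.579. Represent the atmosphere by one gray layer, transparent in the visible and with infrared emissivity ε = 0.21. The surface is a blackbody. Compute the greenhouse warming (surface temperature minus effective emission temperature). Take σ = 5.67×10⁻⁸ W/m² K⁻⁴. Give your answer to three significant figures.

By the inverse-square law, S = 1360/3.38² = 119.0 W/m².
Effective emission temperature (TOA balance): σT_e⁴ = S(1−α)/4 = 12.53 W/m² → T_e = 121.9 K.
The surface balance (absorbed SW + ε·downward IR = σT_s⁴) with T_a⁴ = T_s⁴/2 reduces to T_s = T_e·[2/(2−ε)]^¼ = 125.4 K.
T_s − T_e = 125.4 − 121.9 = 3.429 K.

3.43 K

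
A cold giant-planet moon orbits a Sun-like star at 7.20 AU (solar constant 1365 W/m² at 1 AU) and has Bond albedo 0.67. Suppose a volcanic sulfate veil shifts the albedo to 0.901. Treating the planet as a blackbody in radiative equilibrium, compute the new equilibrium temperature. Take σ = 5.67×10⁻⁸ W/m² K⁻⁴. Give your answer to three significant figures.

58.2 kelvin

Flux at the orbit: S = 1365/(7.20)² = 26.33 W/m².
With the new albedo, S(1−α₂)/4 = 0.6517 W/m², so T₂ = 58.23 K.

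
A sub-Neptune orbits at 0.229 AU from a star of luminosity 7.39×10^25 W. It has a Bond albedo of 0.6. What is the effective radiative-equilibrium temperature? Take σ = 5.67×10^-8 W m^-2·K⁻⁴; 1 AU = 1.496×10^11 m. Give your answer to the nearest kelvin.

d = 0.229 × 1.496×10^11 m = 3.426×10^10 m.
Flux at the orbit: S = L/(4πd²) = 7.39×10^25/(4π·(3.43×10^10)²) = 5011 W m^-2.
Absorbed flux (global mean): S(1−α)/4 = 5011·0.4/4 = 501.1 W m^-2.
In equilibrium σT⁴ equals this, so T = 306.6 K.

307 K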